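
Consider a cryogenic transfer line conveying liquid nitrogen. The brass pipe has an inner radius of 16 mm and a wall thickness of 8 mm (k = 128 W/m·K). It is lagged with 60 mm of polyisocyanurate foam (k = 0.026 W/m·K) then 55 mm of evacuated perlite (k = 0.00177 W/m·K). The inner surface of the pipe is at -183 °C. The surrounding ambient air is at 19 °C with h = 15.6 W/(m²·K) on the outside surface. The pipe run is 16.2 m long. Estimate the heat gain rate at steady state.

For a radial system each layer contributes R = ln(r_out/r_in)/(2πkL); films add R = 1/(hA).
R_brass pipe wall = ln(24/16)/(2π×128×16.2) = 3.112×10^-5 K/W
R_polyisocyanurate foam = ln(84/24)/(2π×0.026×16.2) = 0.4734 K/W
R_evacuated perlite = ln(139/84)/(2π×0.00177×16.2) = 2.796 K/W
R_outer film = 1/(h_o·2πr_oL) = 1/(15.6×2π×0.139×16.2) = 0.004531 K/W
R_total = 3.273 K/W
Q = ΔT/R_total = 202/3.273

Q ≈ 61.7 W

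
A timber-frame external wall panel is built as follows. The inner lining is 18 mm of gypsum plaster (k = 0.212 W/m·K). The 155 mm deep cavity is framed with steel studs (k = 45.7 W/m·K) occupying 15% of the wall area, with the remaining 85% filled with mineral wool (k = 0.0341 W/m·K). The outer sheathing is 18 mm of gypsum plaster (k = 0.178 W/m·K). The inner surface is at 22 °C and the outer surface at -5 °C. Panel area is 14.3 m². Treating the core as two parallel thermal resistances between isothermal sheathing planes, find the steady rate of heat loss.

Sheathing layers in series; stud and cavity paths in parallel between them.
R_inner = 0.018/(0.212×14.3) = 0.005937 K/W
R_stud  = 0.155/(45.7×0.15×14.3) = 0.001581 K/W
R_cav   = 0.155/(0.0341×0.85×14.3) = 0.374 K/W
1/R_core = 1/R_stud + 1/R_cav → R_core = 0.001575 K/W
R_outer = 0.018/(0.178×14.3) = 0.007072 K/W
R_total = 0.01458 K/W
Q = ΔT/R_total = 27/0.01458

Q ≈ 1850 W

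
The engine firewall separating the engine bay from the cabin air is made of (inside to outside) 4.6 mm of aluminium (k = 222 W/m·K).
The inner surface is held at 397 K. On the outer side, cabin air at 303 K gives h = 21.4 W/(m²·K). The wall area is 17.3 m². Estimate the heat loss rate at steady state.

Thermal resistances in series:
R_aluminium = L/(kA) = 0.0046/(222×17.3) = 1.198×10^-6 K/W
R_outer film = 1/(h_o·A) = 1/(21.4×17.3) = 0.002701 K/W
R_total = 0.002702 K/W
Q = ΔT / R_total = 94 / 0.002702

Q ≈ 34800 W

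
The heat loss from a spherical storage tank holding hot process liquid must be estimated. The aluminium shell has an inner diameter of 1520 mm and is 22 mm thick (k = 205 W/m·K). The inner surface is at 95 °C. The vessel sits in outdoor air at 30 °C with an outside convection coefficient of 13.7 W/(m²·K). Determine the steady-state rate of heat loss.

Q ≈ 6830 W

Each spherical layer contributes R = (1/r_i − 1/r_o)/(4πk):
R_aluminium shell = (1/0.76 − 1/0.782)/(4π×205) = 1.437×10^-5 K/W
R_outer film = 1/(h·4πr_o²) = 1/(13.7×4π×0.782²) = 0.009499 K/W
R_total = 0.009513 K/W
Q = ΔT/R_total = 65/0.009513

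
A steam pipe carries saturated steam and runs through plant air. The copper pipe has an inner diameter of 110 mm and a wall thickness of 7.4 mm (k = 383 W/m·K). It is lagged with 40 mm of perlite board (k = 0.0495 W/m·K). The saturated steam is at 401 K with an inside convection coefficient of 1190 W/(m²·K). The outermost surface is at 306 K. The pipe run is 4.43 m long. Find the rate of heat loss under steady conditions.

Q ≈ 264 W

Cylindrical conduction, so R = ln(r₂/r₁)/(2πkL) per layer, in series:
R_inner film = 1/(h_i·2πr₁L) = 1/(1190×2π×0.055×4.43) = 5.489×10^-4 K/W
R_copper pipe wall = ln(62.4/55)/(2π×383×4.43) = 1.184×10^-5 K/W
R_perlite board = ln(102.4/62.4)/(2π×0.0495×4.43) = 0.3595 K/W
R_total = 0.3601 K/W
Q = ΔT/R_total = 95/0.3601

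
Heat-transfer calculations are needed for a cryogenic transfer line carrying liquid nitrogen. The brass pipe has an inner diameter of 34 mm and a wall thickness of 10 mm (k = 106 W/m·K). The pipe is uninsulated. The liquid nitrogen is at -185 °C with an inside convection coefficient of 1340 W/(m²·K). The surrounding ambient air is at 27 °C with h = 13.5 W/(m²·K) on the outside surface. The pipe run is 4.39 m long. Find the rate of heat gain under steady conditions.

Treating each annulus and film as a series resistance:
R_inner film = 1/(h_i·2πr₁L) = 1/(1340×2π×0.017×4.39) = 0.001591 K/W
R_brass pipe wall = ln(27/17)/(2π×106×4.39) = 1.582×10^-4 K/W
R_outer film = 1/(h_o·2πr_oL) = 1/(13.5×2π×0.027×4.39) = 0.09946 K/W
R_total = 0.1012 K/W
Q = ΔT/R_total = 212/0.1012

Q ≈ 2090 W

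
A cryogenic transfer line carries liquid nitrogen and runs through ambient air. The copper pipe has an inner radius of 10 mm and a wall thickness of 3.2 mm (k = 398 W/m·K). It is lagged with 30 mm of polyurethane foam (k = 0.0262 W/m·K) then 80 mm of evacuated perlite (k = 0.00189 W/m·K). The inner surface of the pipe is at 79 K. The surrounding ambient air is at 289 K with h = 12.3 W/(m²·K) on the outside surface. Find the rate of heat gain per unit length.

q′ ≈ 2.2 W/m

For a radial system each layer contributes R = ln(r_out/r_in)/(2πkL); films add R = 1/(hA).
R_copper pipe wall = ln(13.2/10)/(2π×398×1) = 1.11×10^-4 K/W
R_polyurethane foam = ln(43.2/13.2)/(2π×0.0262×1) = 7.202 K/W
R_evacuated perlite = ln(123.2/43.2)/(2π×0.00189×1) = 88.25 K/W
R_outer film = 1/(h_o·2πr_oL) = 1/(12.3×2π×0.1232×1) = 0.105 K/W
R_total = 95.56 K/W
Q = ΔT/R_total = 210/95.56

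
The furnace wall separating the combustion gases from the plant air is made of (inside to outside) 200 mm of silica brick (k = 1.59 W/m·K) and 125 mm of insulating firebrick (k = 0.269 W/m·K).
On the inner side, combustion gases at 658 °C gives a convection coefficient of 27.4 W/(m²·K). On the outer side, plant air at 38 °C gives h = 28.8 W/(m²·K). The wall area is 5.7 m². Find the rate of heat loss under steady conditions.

Thermal resistances in series:
R_inner film = 1/(h_i·A) = 1/(27.4×5.7) = 0.006403 K/W
R_silica brick = L/(kA) = 0.2/(1.59×5.7) = 0.02207 K/W
R_insulating firebrick = L/(kA) = 0.125/(0.269×5.7) = 0.08152 K/W
R_outer film = 1/(h_o·A) = 1/(28.8×5.7) = 0.006092 K/W
R_total = 0.1161 K/W
Q = ΔT / R_total = 620 / 0.1161

Q ≈ 5340 W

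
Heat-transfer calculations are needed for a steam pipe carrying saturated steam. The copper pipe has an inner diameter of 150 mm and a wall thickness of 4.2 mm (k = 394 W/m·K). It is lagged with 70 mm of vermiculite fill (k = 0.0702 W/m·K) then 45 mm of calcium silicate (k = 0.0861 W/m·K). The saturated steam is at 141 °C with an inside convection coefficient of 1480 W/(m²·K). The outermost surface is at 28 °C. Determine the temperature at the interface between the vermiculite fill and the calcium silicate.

T ≈ 56.6 °C

Treating each annulus and film as a series resistance:
R_inner film = 1/(h_i·2πr₁L) = 1/(1480×2π×0.075×1) = 0.001434 K/W
R_copper pipe wall = ln(79.2/75)/(2π×394×1) = 2.201×10^-5 K/W
R_vermiculite fill = ln(149.2/79.2)/(2π×0.0702×1) = 1.436 K/W
R_calcium silicate = ln(194.2/149.2)/(2π×0.0861×1) = 0.4873 K/W
R_total = 1.925 K/W
Q = ΔT/R_total = 113/1.925
Q = 58.7 W/m
T_interface = T_inner − Q·ΣR(inner→interface) = 141 − 58.7×1.437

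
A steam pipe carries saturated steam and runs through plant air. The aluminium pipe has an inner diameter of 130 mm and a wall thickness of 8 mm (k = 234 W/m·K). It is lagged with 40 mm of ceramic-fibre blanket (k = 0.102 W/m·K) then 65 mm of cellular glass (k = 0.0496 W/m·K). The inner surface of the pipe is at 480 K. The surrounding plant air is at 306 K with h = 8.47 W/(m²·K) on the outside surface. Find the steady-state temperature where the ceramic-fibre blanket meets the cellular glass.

Treating each annulus and film as a series resistance:
R_aluminium pipe wall = ln(73/65)/(2π×234×1) = 7.895×10^-5 K/W
R_ceramic-fibre blanket = ln(113/73)/(2π×0.102×1) = 0.6818 K/W
R_cellular glass = ln(178/113)/(2π×0.0496×1) = 1.458 K/W
R_outer film = 1/(h_o·2πr_oL) = 1/(8.47×2π×0.178×1) = 0.1056 K/W
R_total = 2.245 K/W
Q = ΔT/R_total = 174/2.245
Q = 77.5 W/m
T_interface = T_inner − Q·ΣR(inner→interface) = 480 − 77.5×0.6818

T ≈ 427 K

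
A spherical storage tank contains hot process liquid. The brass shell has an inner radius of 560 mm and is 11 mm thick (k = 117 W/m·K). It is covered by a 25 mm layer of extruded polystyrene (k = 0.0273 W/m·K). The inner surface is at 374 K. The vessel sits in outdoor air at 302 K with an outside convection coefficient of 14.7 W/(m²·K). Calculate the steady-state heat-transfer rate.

Q ≈ 314 W

For a spherical shell R = (1/r₁ − 1/r₂)/(4πk); film R = 1/(h·4πr²). In series:
R_brass shell = (1/0.56 − 1/0.571)/(4π×117) = 2.34×10^-5 K/W
R_extruded polystyrene = (1/0.571 − 1/0.596)/(4π×0.0273) = 0.2141 K/W
R_outer film = 1/(h·4πr_o²) = 1/(14.7×4π×0.596²) = 0.01524 K/W
R_total = 0.2294 K/W
Q = ΔT/R_total = 72/0.2294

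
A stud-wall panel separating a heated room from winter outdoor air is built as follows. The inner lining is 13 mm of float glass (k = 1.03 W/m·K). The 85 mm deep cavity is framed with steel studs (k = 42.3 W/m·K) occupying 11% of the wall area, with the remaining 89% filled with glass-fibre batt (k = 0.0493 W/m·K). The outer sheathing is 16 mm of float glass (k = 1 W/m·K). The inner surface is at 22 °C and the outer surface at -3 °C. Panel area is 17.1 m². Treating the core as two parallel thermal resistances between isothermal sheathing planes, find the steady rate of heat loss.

Sheathing layers in series; stud and cavity paths in parallel between them.
R_inner = 0.013/(1.03×17.1) = 7.381×10^-4 K/W
R_stud  = 0.085/(42.3×0.11×17.1) = 0.001068 K/W
R_cav   = 0.085/(0.0493×0.89×17.1) = 0.1133 K/W
1/R_core = 1/R_stud + 1/R_cav → R_core = 0.001058 K/W
R_outer = 0.016/(1×17.1) = 9.357×10^-4 K/W
R_total = 0.002732 K/W
Q = ΔT/R_total = 25/0.002732

Q ≈ 9150 W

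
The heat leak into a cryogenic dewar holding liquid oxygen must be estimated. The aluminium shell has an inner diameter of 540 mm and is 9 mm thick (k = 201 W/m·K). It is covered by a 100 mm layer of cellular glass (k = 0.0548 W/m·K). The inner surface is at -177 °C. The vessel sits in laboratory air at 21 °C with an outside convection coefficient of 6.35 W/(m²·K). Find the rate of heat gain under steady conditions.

Each spherical layer contributes R = (1/r_i − 1/r_o)/(4πk):
R_aluminium shell = (1/0.27 − 1/0.279)/(4π×201) = 4.73×10^-5 K/W
R_cellular glass = (1/0.279 − 1/0.379)/(4π×0.0548) = 1.373 K/W
R_outer film = 1/(h·4πr_o²) = 1/(6.35×4π×0.379²) = 0.08724 K/W
R_total = 1.461 K/W
Q = ΔT/R_total = 198/1.461

Q ≈ 136 W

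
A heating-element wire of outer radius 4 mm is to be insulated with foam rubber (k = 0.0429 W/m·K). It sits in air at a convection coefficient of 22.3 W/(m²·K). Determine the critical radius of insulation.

r_cr ≈ 1.92 mm

For a cylinder r_cr = k/h = 0.0429/22.3
r_cr = 1.92 mm; since the bare radius (4 mm) is above r_cr, any added insulation will reduce heat loss.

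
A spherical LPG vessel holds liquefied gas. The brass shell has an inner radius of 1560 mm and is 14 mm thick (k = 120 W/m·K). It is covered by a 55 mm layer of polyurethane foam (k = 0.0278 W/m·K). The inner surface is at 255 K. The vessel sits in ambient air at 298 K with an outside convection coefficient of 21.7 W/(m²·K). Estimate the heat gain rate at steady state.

Radial (spherical) resistances in series:
R_brass shell = (1/1.56 − 1/1.574)/(4π×120) = 3.781×10^-6 K/W
R_polyurethane foam = (1/1.574 − 1/1.629)/(4π×0.0278) = 0.0614 K/W
R_outer film = 1/(h·4πr_o²) = 1/(21.7×4π×1.629²) = 0.001382 K/W
R_total = 0.06279 K/W
Q = ΔT/R_total = 43/0.06279

Q ≈ 685 W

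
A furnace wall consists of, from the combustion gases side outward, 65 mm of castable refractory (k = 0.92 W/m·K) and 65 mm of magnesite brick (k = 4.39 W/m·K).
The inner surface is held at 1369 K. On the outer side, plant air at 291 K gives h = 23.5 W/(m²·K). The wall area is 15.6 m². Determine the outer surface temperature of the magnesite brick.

T ≈ 649 K

Model the wall as resistances in series:
R_castable refractory = L/(kA) = 0.065/(0.92×15.6) = 0.004529 K/W
R_magnesite brick = L/(kA) = 0.065/(4.39×15.6) = 9.491×10^-4 K/W
R_outer film = 1/(h_o·A) = 1/(23.5×15.6) = 0.002728 K/W
R_total = 0.008206 K/W;  Q = ΔT/R_total = 1078/0.008206 = 131400 W
T_interface = T_inner − Q·ΣR(inner→interface) = 1369 − 131000×0.005478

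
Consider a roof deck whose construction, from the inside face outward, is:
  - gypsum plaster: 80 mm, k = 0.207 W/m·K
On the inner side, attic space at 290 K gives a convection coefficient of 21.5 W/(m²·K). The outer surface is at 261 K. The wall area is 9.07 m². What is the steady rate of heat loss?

Q ≈ 607 W

Model the wall as resistances in series:
R_inner film = 1/(h_i·A) = 1/(21.5×9.07) = 0.005128 K/W
R_gypsum plaster = L/(kA) = 0.08/(0.207×9.07) = 0.04261 K/W
R_total = 0.04774 K/W
Q = ΔT / R_total = 29 / 0.04774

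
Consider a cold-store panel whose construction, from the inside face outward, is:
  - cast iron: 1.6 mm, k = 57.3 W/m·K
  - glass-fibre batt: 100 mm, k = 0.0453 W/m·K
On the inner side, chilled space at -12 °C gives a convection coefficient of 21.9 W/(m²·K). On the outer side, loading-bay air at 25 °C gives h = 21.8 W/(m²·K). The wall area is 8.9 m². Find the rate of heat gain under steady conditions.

Using the resistance-network approach (series):
R_inner film = 1/(h_i·A) = 1/(21.9×8.9) = 0.005131 K/W
R_cast iron = L/(kA) = 0.0016/(57.3×8.9) = 3.137×10^-6 K/W
R_glass-fibre batt = L/(kA) = 0.1/(0.0453×8.9) = 0.248 K/W
R_outer film = 1/(h_o·A) = 1/(21.8×8.9) = 0.005154 K/W
R_total = 0.2583 K/W
Q = ΔT / R_total = 37 / 0.2583

Q ≈ 143 W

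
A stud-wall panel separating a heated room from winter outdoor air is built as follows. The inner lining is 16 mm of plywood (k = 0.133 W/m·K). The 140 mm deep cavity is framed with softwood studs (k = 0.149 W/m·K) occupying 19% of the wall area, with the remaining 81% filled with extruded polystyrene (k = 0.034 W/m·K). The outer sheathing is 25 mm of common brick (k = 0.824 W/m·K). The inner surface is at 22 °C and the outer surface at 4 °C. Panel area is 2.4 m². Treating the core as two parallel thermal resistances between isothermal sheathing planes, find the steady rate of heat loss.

Q ≈ 16.3 W

Sheathing layers in series; stud and cavity paths in parallel between them.
R_inner = 0.016/(0.133×2.4) = 0.05013 K/W
R_stud  = 0.14/(0.149×0.19×2.4) = 2.061 K/W
R_cav   = 0.14/(0.034×0.81×2.4) = 2.118 K/W
1/R_core = 1/R_stud + 1/R_cav → R_core = 1.044 K/W
R_outer = 0.025/(0.824×2.4) = 0.01264 K/W
R_total = 1.107 K/W
Q = ΔT/R_total = 18/1.107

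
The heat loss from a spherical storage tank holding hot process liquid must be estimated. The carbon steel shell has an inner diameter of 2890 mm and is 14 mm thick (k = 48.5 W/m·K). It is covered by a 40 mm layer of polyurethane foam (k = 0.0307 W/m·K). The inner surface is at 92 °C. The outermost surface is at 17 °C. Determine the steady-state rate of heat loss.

Q ≈ 1580 W

Each spherical layer contributes R = (1/r_i − 1/r_o)/(4πk):
R_carbon steel shell = (1/1.445 − 1/1.459)/(4π×48.5) = 1.09×10^-5 K/W
R_polyurethane foam = (1/1.459 − 1/1.499)/(4π×0.0307) = 0.04741 K/W
R_total = 0.04742 K/W
Q = ΔT/R_total = 75/0.04742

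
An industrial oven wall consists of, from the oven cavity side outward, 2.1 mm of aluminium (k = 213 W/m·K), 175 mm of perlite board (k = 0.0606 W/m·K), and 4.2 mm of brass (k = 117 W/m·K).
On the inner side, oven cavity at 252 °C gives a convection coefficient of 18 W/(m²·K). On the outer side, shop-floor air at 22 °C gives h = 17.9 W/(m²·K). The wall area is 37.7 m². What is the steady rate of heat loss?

Q ≈ 2890 W

Model the wall as resistances in series:
R_inner film = 1/(h_i·A) = 1/(18×37.7) = 0.001474 K/W
R_aluminium = L/(kA) = 0.0021/(213×37.7) = 2.615×10^-7 K/W
R_perlite board = L/(kA) = 0.175/(0.0606×37.7) = 0.0766 K/W
R_brass = L/(kA) = 0.0042/(117×37.7) = 9.522×10^-7 K/W
R_outer film = 1/(h_o·A) = 1/(17.9×37.7) = 0.001482 K/W
R_total = 0.07956 K/W
Q = ΔT / R_total = 230 / 0.07956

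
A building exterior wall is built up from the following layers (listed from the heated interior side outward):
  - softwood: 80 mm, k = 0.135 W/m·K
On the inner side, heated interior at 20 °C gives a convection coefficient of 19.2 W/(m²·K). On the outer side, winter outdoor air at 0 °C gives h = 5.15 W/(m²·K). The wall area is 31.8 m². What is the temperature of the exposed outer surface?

T ≈ 4.63 °C

Using the resistance-network approach (series):
R_inner film = 1/(h_i·A) = 1/(19.2×31.8) = 0.001638 K/W
R_softwood = L/(kA) = 0.08/(0.135×31.8) = 0.01863 K/W
R_outer film = 1/(h_o·A) = 1/(5.15×31.8) = 0.006106 K/W
R_total = 0.02638 K/W;  Q = ΔT/R_total = 20/0.02638 = 758.2 W
T_interface = T_inner − Q·ΣR(inner→interface) = 20 − 758×0.02027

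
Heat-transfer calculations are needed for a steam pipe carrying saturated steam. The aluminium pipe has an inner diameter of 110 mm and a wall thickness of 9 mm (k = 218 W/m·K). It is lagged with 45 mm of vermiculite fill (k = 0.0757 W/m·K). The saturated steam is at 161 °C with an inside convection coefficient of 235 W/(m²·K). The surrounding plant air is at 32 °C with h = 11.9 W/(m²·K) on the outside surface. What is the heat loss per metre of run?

Treating each annulus and film as a series resistance:
R_inner film = 1/(h_i·2πr₁L) = 1/(235×2π×0.055×1) = 0.01231 K/W
R_aluminium pipe wall = ln(64/55)/(2π×218×1) = 1.106×10^-4 K/W
R_vermiculite fill = ln(109/64)/(2π×0.0757×1) = 1.119 K/W
R_outer film = 1/(h_o·2πr_oL) = 1/(11.9×2π×0.109×1) = 0.1227 K/W
R_total = 1.255 K/W
Q = ΔT/R_total = 129/1.255

q′ ≈ 103 W/m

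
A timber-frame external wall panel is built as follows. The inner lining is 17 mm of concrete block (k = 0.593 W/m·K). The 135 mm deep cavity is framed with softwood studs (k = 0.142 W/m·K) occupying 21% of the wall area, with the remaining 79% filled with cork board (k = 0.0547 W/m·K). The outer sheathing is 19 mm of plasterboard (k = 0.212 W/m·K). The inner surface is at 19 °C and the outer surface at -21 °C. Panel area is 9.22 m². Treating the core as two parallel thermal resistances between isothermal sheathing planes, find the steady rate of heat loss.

Q ≈ 188 W

Sheathing layers in series; stud and cavity paths in parallel between them.
R_inner = 0.017/(0.593×9.22) = 0.003109 K/W
R_stud  = 0.135/(0.142×0.21×9.22) = 0.491 K/W
R_cav   = 0.135/(0.0547×0.79×9.22) = 0.3388 K/W
1/R_core = 1/R_stud + 1/R_cav → R_core = 0.2005 K/W
R_outer = 0.019/(0.212×9.22) = 0.00972 K/W
R_total = 0.2133 K/W
Q = ΔT/R_total = 40/0.2133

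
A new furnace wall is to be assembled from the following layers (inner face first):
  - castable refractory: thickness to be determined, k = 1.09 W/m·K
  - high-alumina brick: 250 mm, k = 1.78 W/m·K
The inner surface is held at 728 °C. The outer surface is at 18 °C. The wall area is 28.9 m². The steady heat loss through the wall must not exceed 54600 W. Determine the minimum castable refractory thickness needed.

L ≈ 257 mm

Treating each layer as a thermal resistance in series:
R_high-alumina brick = L/(kA) = 0.25/(1.78×28.9) = 0.00486 K/W
Sum of the known resistances R_other = 0.00486 K/W
Required total resistance R_tot = ΔT/Q_allow = 710/54600 = 0.013 K/W
R_castable refractory = R_tot − R_other = 0.008144 K/W
L = R·k·A = 0.008144×1.09×28.9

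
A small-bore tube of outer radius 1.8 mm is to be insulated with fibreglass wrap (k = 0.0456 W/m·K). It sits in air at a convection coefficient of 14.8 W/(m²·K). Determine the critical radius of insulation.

r_cr ≈ 3.08 mm

For a cylinder r_cr = k/h = 0.0456/14.8
r_cr = 3.08 mm; since the bare radius (1.8 mm) is below r_cr, adding a thin layer of insulation will *increase* heat loss.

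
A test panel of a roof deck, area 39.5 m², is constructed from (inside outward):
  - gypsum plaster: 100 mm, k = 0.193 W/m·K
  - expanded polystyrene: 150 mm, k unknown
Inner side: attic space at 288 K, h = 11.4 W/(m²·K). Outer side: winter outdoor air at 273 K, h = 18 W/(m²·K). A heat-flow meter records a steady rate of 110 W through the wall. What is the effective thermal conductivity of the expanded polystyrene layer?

Using the resistance-network approach (series):
R_inner film = 1/(h_i·A) = 1/(11.4×39.5) = 0.002221 K/W
R_gypsum plaster = L/(kA) = 0.1/(0.193×39.5) = 0.01312 K/W
R_outer film = 1/(h_o·A) = 1/(18×39.5) = 0.001406 K/W
Sum of known resistances R_other = 0.01674 K/W
Total R = ΔT/Q = 15/110 = 0.1364 K/W
R_expanded polystyrene = R_total − R_other = 0.1196 K/W
k = L/(R·A) = 0.15/(0.1196×39.5)

k ≈ 0.0317 W/(m·K)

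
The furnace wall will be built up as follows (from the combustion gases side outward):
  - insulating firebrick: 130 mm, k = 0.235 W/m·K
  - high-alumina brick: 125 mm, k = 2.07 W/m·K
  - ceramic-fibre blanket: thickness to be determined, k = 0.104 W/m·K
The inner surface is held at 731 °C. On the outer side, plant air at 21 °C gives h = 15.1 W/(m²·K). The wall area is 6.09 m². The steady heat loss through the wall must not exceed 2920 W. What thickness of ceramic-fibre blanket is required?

Model the wall as resistances in series:
R_insulating firebrick = L/(kA) = 0.13/(0.235×6.09) = 0.09084 K/W
R_high-alumina brick = L/(kA) = 0.125/(2.07×6.09) = 0.009916 K/W
R_outer film = 1/(h_o·A) = 1/(15.1×6.09) = 0.01087 K/W
Sum of the known resistances R_other = 0.1116 K/W
Required total resistance R_tot = ΔT/Q_allow = 710/2920 = 0.2432 K/W
R_ceramic-fibre blanket = R_tot − R_other = 0.1315 K/W
L = R·k·A = 0.1315×0.104×6.09

L ≈ 83.3 mm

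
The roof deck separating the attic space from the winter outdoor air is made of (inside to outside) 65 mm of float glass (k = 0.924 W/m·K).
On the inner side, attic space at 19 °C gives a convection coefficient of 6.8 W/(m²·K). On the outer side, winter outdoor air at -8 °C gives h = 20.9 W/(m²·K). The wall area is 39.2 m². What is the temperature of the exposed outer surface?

Thermal resistances in series:
R_inner film = 1/(h_i·A) = 1/(6.8×39.2) = 0.003752 K/W
R_float glass = L/(kA) = 0.065/(0.924×39.2) = 0.001795 K/W
R_outer film = 1/(h_o·A) = 1/(20.9×39.2) = 0.001221 K/W
R_total = 0.006767 K/W;  Q = ΔT/R_total = 27/0.006767 = 3990 W
T_interface = T_inner − Q·ΣR(inner→interface) = 19 − 3990×0.005546

T ≈ -3.13 °C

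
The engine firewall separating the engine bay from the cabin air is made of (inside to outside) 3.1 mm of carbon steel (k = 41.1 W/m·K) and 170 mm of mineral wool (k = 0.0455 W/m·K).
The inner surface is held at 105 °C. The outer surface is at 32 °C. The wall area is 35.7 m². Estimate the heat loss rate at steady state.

Model the wall as resistances in series:
R_carbon steel = L/(kA) = 0.0031/(41.1×35.7) = 2.113×10^-6 K/W
R_mineral wool = L/(kA) = 0.17/(0.0455×35.7) = 0.1047 K/W
R_total = 0.1047 K/W
Q = ΔT / R_total = 73 / 0.1047

Q ≈ 698 W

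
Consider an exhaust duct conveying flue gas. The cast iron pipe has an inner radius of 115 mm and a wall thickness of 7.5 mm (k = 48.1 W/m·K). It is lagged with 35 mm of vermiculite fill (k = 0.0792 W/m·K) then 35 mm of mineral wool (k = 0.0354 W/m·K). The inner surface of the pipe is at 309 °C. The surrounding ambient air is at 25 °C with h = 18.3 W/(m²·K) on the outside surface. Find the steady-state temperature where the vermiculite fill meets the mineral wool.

T ≈ 210 °C

Radial resistances (cylindrical: R_cond = ln(r_o/r_i)/(2πkL), R_conv = 1/(h·2πrL)):
R_cast iron pipe wall = ln(122.5/115)/(2π×48.1×1) = 2.09×10^-4 K/W
R_vermiculite fill = ln(157.5/122.5)/(2π×0.0792×1) = 0.505 K/W
R_mineral wool = ln(192.5/157.5)/(2π×0.0354×1) = 0.9022 K/W
R_outer film = 1/(h_o·2πr_oL) = 1/(18.3×2π×0.1925×1) = 0.04518 K/W
R_total = 1.453 K/W
Q = ΔT/R_total = 284/1.453
Q = 196 W/m
T_interface = T_inner − Q·ΣR(inner→interface) = 309 − 196×0.5052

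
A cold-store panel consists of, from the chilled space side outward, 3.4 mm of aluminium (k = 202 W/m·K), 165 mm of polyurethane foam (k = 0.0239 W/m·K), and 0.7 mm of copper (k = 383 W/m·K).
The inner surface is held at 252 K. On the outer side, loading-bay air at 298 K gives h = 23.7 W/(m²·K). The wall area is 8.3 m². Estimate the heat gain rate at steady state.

Q ≈ 55 W

Using the resistance-network approach (series):
R_aluminium = L/(kA) = 0.0034/(202×8.3) = 2.028×10^-6 K/W
R_polyurethane foam = L/(kA) = 0.165/(0.0239×8.3) = 0.8318 K/W
R_copper = L/(kA) = 0.0007/(383×8.3) = 2.202×10^-7 K/W
R_outer film = 1/(h_o·A) = 1/(23.7×8.3) = 0.005084 K/W
R_total = 0.8369 K/W
Q = ΔT / R_total = 46 / 0.8369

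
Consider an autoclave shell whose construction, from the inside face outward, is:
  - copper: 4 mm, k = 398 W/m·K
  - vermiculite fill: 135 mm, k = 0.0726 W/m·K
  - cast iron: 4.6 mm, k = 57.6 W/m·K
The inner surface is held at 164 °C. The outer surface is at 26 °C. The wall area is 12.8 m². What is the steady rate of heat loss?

Thermal resistances in series:
R_copper = L/(kA) = 0.004/(398×12.8) = 7.852×10^-7 K/W
R_vermiculite fill = L/(kA) = 0.135/(0.0726×12.8) = 0.1453 K/W
R_cast iron = L/(kA) = 0.0046/(57.6×12.8) = 6.239×10^-6 K/W
R_total = 0.1453 K/W
Q = ΔT / R_total = 138 / 0.1453

Q ≈ 950 W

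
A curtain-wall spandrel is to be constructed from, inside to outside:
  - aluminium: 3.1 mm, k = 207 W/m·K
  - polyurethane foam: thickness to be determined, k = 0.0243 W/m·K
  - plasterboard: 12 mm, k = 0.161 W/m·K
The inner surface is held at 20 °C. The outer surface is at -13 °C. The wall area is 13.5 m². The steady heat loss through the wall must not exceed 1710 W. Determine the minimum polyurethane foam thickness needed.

L ≈ 4.52 mm

Using the resistance-network approach (series):
R_aluminium = L/(kA) = 0.0031/(207×13.5) = 1.109×10^-6 K/W
R_plasterboard = L/(kA) = 0.012/(0.161×13.5) = 0.005521 K/W
Sum of the known resistances R_other = 0.005522 K/W
Required total resistance R_tot = ΔT/Q_allow = 33/1710 = 0.0193 K/W
R_polyurethane foam = R_tot − R_other = 0.01378 K/W
L = R·k·A = 0.01378×0.0243×13.5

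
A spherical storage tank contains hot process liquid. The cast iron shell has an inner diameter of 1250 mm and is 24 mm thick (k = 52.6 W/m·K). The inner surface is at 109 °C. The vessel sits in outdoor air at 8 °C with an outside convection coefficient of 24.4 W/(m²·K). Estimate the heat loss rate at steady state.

Spherical conduction: R = (1/r_in − 1/r_out)/(4πk) per layer; series-sum.
R_cast iron shell = (1/0.625 − 1/0.649)/(4π×52.6) = 8.951×10^-5 K/W
R_outer film = 1/(h·4πr_o²) = 1/(24.4×4π×0.649²) = 0.007743 K/W
R_total = 0.007833 K/W
Q = ΔT/R_total = 101/0.007833

Q ≈ 12900 W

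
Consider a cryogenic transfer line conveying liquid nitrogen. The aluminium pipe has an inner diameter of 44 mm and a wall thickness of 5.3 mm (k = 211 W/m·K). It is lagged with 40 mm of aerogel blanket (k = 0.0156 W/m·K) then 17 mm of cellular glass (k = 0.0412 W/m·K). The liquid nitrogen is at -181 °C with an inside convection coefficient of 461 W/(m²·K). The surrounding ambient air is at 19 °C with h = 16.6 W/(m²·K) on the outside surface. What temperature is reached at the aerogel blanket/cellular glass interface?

Cylindrical conduction, so R = ln(r₂/r₁)/(2πkL) per layer, in series:
R_inner film = 1/(h_i·2πr₁L) = 1/(461×2π×0.022×1) = 0.01569 K/W
R_aluminium pipe wall = ln(27.3/22)/(2π×211×1) = 1.628×10^-4 K/W
R_aerogel blanket = ln(67.3/27.3)/(2π×0.0156×1) = 9.205 K/W
R_cellular glass = ln(84.3/67.3)/(2π×0.0412×1) = 0.87 K/W
R_outer film = 1/(h_o·2πr_oL) = 1/(16.6×2π×0.0843×1) = 0.1137 K/W
R_total = 10.2 K/W
Q = ΔT/R_total = 200/10.2
Q = 19.6 W/m
T_interface = T_inner + Q·ΣR(inner→interface) = -181 + 19.6×9.221

T ≈ -0.28 °C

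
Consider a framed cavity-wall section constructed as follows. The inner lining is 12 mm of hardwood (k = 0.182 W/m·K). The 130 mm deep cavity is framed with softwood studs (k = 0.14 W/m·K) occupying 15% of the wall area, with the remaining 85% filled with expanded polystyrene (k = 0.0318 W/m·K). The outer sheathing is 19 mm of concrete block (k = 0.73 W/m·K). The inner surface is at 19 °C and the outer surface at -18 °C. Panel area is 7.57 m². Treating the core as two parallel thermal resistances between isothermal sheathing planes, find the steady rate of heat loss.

Sheathing layers in series; stud and cavity paths in parallel between them.
R_inner = 0.012/(0.182×7.57) = 0.00871 K/W
R_stud  = 0.13/(0.14×0.15×7.57) = 0.8178 K/W
R_cav   = 0.13/(0.0318×0.85×7.57) = 0.6353 K/W
1/R_core = 1/R_stud + 1/R_cav → R_core = 0.3575 K/W
R_outer = 0.019/(0.73×7.57) = 0.003438 K/W
R_total = 0.3697 K/W
Q = ΔT/R_total = 37/0.3697

Q ≈ 100 W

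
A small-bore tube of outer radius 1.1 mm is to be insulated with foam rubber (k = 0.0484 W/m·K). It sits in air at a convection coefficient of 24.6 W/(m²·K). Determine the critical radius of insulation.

For a cylinder r_cr = k/h = 0.0484/24.6
r_cr = 1.97 mm; since the bare radius (1.1 mm) is below r_cr, adding a thin layer of insulation will *increase* heat loss.

r_cr ≈ 1.97 mm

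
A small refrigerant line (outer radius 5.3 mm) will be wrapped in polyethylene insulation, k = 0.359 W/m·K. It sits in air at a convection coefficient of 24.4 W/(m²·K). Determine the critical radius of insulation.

For a cylinder r_cr = k/h = 0.359/24.4
r_cr = 14.7 mm; since the bare radius (5.3 mm) is below r_cr, adding a thin layer of insulation will *increase* heat loss.

r_cr ≈ 14.7 mm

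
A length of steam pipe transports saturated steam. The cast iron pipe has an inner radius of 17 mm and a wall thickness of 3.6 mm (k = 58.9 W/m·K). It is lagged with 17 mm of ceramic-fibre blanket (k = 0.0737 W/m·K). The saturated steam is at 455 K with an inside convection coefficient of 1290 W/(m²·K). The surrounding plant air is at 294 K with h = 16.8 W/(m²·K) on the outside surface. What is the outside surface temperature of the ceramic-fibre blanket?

T ≈ 320 K

Treating each annulus and film as a series resistance:
R_inner film = 1/(h_i·2πr₁L) = 1/(1290×2π×0.017×1) = 0.007257 K/W
R_cast iron pipe wall = ln(20.6/17)/(2π×58.9×1) = 5.19×10^-4 K/W
R_ceramic-fibre blanket = ln(37.6/20.6)/(2π×0.0737×1) = 1.299 K/W
R_outer film = 1/(h_o·2πr_oL) = 1/(16.8×2π×0.0376×1) = 0.252 K/W
R_total = 1.559 K/W
Q = ΔT/R_total = 161/1.559
Q = 103 W/m
T_interface = T_inner − Q·ΣR(inner→interface) = 455 − 103×1.307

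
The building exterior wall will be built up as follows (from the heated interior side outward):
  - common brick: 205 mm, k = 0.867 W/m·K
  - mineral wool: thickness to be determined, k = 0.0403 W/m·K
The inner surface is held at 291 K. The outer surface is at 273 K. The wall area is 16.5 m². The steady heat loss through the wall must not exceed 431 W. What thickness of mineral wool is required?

L ≈ 18.2 mm

Thermal resistances in series:
R_common brick = L/(kA) = 0.205/(0.867×16.5) = 0.01433 K/W
Sum of the known resistances R_other = 0.01433 K/W
Required total resistance R_tot = ΔT/Q_allow = 18/431 = 0.04176 K/W
R_mineral wool = R_tot − R_other = 0.02743 K/W
L = R·k·A = 0.02743×0.0403×16.5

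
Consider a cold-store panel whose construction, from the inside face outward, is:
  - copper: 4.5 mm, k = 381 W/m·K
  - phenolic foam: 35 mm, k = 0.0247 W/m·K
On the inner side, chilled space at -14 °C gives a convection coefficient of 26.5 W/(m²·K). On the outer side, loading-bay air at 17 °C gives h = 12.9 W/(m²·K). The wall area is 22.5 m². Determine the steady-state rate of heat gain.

Series thermal resistances:
R_inner film = 1/(h_i·A) = 1/(26.5×22.5) = 0.001677 K/W
R_copper = L/(kA) = 0.0045/(381×22.5) = 5.249×10^-7 K/W
R_phenolic foam = L/(kA) = 0.035/(0.0247×22.5) = 0.06298 K/W
R_outer film = 1/(h_o·A) = 1/(12.9×22.5) = 0.003445 K/W
R_total = 0.0681 K/W
Q = ΔT / R_total = 31 / 0.0681

Q ≈ 455 W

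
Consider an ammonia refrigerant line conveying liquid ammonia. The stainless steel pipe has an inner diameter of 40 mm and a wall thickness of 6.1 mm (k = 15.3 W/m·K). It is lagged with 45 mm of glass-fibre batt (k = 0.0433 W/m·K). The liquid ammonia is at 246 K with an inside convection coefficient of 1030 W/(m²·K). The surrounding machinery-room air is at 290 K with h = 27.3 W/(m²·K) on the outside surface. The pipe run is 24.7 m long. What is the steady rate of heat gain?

Q ≈ 288 W

Per-layer cylindrical resistances, series-summed:
R_inner film = 1/(h_i·2πr₁L) = 1/(1030×2π×0.02×24.7) = 3.128×10^-4 K/W
R_stainless steel pipe wall = ln(26.1/20)/(2π×15.3×24.7) = 1.121×10^-4 K/W
R_glass-fibre batt = ln(71.1/26.1)/(2π×0.0433×24.7) = 0.1491 K/W
R_outer film = 1/(h_o·2πr_oL) = 1/(27.3×2π×0.0711×24.7) = 0.00332 K/W
R_total = 0.1529 K/W
Q = ΔT/R_total = 44/0.1529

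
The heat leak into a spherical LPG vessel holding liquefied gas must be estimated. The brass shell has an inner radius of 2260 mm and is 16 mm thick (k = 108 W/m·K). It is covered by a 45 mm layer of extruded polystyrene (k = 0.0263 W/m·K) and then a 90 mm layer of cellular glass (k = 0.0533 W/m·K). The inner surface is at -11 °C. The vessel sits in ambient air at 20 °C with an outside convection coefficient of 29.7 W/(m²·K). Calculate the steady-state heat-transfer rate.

For a spherical shell R = (1/r₁ − 1/r₂)/(4πk); film R = 1/(h·4πr²). In series:
R_brass shell = (1/2.26 − 1/2.276)/(4π×108) = 2.292×10^-6 K/W
R_extruded polystyrene = (1/2.276 − 1/2.321)/(4π×0.0263) = 0.02578 K/W
R_cellular glass = (1/2.321 − 1/2.411)/(4π×0.0533) = 0.02401 K/W
R_outer film = 1/(h·4πr_o²) = 1/(29.7×4π×2.411²) = 4.609×10^-4 K/W
R_total = 0.05025 K/W
Q = ΔT/R_total = 31/0.05025

Q ≈ 617 W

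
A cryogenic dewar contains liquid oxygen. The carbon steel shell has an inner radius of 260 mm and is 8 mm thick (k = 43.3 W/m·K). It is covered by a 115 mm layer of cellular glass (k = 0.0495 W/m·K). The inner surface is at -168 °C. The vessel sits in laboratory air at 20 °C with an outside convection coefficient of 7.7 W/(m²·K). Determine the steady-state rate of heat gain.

Radial (spherical) resistances in series:
R_carbon steel shell = (1/0.26 − 1/0.268)/(4π×43.3) = 2.11×10^-4 K/W
R_cellular glass = (1/0.268 − 1/0.383)/(4π×0.0495) = 1.801 K/W
R_outer film = 1/(h·4πr_o²) = 1/(7.7×4π×0.383²) = 0.07045 K/W
R_total = 1.872 K/W
Q = ΔT/R_total = 188/1.872

Q ≈ 100 W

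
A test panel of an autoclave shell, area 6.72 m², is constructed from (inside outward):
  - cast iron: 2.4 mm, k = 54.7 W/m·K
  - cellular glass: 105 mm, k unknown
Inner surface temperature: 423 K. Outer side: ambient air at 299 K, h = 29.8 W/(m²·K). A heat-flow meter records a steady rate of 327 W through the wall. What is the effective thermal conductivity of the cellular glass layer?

k ≈ 0.0418 W/(m·K)

Treating each layer as a thermal resistance in series:
R_cast iron = L/(kA) = 0.0024/(54.7×6.72) = 6.529×10^-6 K/W
R_outer film = 1/(h_o·A) = 1/(29.8×6.72) = 0.004994 K/W
Sum of known resistances R_other = 0.005 K/W
Total R = ΔT/Q = 124/327 = 0.3792 K/W
R_cellular glass = R_total − R_other = 0.3742 K/W
k = L/(R·A) = 0.105/(0.3742×6.72)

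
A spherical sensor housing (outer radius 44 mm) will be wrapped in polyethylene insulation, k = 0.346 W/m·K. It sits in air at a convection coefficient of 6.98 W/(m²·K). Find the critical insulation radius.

For a sphere r_cr = 2k/h = 2×0.346/6.98
r_cr = 99.1 mm; since the bare radius (44 mm) is below r_cr, adding a thin layer of insulation will *increase* heat loss.

r_cr ≈ 99.1 mm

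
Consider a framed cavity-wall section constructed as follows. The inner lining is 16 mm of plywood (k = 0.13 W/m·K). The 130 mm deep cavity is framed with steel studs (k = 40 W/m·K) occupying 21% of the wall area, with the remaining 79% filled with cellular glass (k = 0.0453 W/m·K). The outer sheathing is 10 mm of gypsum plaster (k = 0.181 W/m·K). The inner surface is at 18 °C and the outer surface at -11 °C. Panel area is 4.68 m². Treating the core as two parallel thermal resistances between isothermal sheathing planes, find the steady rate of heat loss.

Q ≈ 701 W

Sheathing layers in series; stud and cavity paths in parallel between them.
R_inner = 0.016/(0.13×4.68) = 0.0263 K/W
R_stud  = 0.13/(40×0.21×4.68) = 0.003307 K/W
R_cav   = 0.13/(0.0453×0.79×4.68) = 0.7762 K/W
1/R_core = 1/R_stud + 1/R_cav → R_core = 0.003293 K/W
R_outer = 0.01/(0.181×4.68) = 0.01181 K/W
R_total = 0.0414 K/W
Q = ΔT/R_total = 29/0.0414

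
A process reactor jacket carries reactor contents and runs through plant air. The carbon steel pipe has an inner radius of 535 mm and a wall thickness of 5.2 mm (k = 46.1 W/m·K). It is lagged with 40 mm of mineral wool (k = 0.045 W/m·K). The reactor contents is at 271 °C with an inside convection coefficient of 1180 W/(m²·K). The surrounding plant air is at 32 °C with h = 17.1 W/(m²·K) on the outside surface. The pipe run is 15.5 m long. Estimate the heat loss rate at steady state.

Cylindrical conduction, so R = ln(r₂/r₁)/(2πkL) per layer, in series:
R_inner film = 1/(h_i·2πr₁L) = 1/(1180×2π×0.535×15.5) = 1.626×10^-5 K/W
R_carbon steel pipe wall = ln(540.2/535)/(2π×46.1×15.5) = 2.154×10^-6 K/W
R_mineral wool = ln(580.2/540.2)/(2π×0.045×15.5) = 0.0163 K/W
R_outer film = 1/(h_o·2πr_oL) = 1/(17.1×2π×0.5802×15.5) = 0.001035 K/W
R_total = 0.01735 K/W
Q = ΔT/R_total = 239/0.01735

Q ≈ 13800 W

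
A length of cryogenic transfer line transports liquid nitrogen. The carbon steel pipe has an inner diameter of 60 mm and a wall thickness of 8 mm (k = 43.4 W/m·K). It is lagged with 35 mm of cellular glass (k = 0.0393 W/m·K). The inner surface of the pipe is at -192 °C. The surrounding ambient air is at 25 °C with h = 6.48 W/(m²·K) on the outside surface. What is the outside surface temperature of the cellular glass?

For a radial system each layer contributes R = ln(r_out/r_in)/(2πkL); films add R = 1/(hA).
R_carbon steel pipe wall = ln(38/30)/(2π×43.4×1) = 8.669×10^-4 K/W
R_cellular glass = ln(73/38)/(2π×0.0393×1) = 2.644 K/W
R_outer film = 1/(h_o·2πr_oL) = 1/(6.48×2π×0.073×1) = 0.3365 K/W
R_total = 2.981 K/W
Q = ΔT/R_total = 217/2.981
Q = 72.8 W/m
T_interface = T_inner + Q·ΣR(inner→interface) = -192 + 72.8×2.645

T ≈ 0.511 °C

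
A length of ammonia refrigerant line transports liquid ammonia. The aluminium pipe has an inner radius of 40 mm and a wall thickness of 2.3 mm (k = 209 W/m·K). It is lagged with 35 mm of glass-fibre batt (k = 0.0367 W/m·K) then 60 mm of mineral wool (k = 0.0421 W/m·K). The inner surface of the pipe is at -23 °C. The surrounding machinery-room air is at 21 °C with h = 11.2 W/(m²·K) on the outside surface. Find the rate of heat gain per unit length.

q′ ≈ 9 W/m

For a radial system each layer contributes R = ln(r_out/r_in)/(2πkL); films add R = 1/(hA).
R_aluminium pipe wall = ln(42.3/40)/(2π×209×1) = 4.257×10^-5 K/W
R_glass-fibre batt = ln(77.3/42.3)/(2π×0.0367×1) = 2.615 K/W
R_mineral wool = ln(137.3/77.3)/(2π×0.0421×1) = 2.172 K/W
R_outer film = 1/(h_o·2πr_oL) = 1/(11.2×2π×0.1373×1) = 0.1035 K/W
R_total = 4.89 K/W
Q = ΔT/R_total = 44/4.89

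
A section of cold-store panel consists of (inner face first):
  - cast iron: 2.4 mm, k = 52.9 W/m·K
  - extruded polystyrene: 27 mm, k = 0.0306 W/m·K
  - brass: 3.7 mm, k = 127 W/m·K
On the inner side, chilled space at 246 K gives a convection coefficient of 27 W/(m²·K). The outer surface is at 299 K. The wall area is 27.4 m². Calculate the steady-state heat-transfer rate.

Treating each layer as a thermal resistance in series:
R_inner film = 1/(h_i·A) = 1/(27×27.4) = 0.001352 K/W
R_cast iron = L/(kA) = 0.0024/(52.9×27.4) = 1.656×10^-6 K/W
R_extruded polystyrene = L/(kA) = 0.027/(0.0306×27.4) = 0.0322 K/W
R_brass = L/(kA) = 0.0037/(127×27.4) = 1.063×10^-6 K/W
R_total = 0.03356 K/W
Q = ΔT / R_total = 53 / 0.03356

Q ≈ 1580 W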